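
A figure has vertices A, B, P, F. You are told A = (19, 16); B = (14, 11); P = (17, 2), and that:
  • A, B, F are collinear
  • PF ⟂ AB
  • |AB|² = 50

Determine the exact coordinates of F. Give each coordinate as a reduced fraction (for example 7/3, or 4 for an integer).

F = (11, 8)

1. F_x = 11  [[A, B, F are collinear ⇒ 5x-5y-15=0] ∩ [PF ⟂ AB ⇒ -5x-5y+95=0]]
2. F_y = 8  [[A, B, F are collinear ⇒ 5x-5y-15=0] ∩ [PF ⟂ AB ⇒ -5x-5y+95=0]]
   so F = (11, 8)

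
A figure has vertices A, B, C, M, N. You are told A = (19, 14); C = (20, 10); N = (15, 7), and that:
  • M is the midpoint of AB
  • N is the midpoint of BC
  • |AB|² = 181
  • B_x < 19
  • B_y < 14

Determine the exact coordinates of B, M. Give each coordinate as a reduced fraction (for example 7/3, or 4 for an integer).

1. B_x = 10  [B = 2·N−C = 2·(15, 7)−(20, 10)]
2. B_y = 4  [B = 2·N−C = 2·(15, 7)−(20, 10)]
   so B = (10, 4)
3. M_x = 29/2  [2·M = A+B = (19, 14)+(10, 4)]
4. M_y = 9  [2·M = A+B = (19, 14)+(10, 4)]
   so M = (29/2, 9)

B = (10, 4)
M = (29/2, 9)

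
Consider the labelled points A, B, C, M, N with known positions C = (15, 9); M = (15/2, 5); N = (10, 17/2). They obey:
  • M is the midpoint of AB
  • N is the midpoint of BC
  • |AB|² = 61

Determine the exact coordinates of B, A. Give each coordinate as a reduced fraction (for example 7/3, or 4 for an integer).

B = (5, 8)
A = (10, 2)

1. B_x = 5  [B = 2·N−C = 2·(10, 17/2)−(15, 9)]
2. B_y = 8  [B = 2·N−C = 2·(10, 17/2)−(15, 9)]
   so B = (5, 8)
3. A_x = 10  [A = 2·M−B = 2·(15/2, 5)−(5, 8)]
4. A_y = 2  [A = 2·M−B = 2·(15/2, 5)−(5, 8)]
   so A = (10, 2)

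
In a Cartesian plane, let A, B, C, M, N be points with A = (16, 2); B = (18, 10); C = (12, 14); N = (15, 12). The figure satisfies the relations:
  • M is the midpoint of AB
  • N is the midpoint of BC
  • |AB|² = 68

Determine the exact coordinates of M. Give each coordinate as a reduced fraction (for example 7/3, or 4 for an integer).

1. M_x = 17  [2·M = A+B = (16, 2)+(18, 10)]
2. M_y = 6  [2·M = A+B = (16, 2)+(18, 10)]
   so M = (17, 6)

M = (17, 6)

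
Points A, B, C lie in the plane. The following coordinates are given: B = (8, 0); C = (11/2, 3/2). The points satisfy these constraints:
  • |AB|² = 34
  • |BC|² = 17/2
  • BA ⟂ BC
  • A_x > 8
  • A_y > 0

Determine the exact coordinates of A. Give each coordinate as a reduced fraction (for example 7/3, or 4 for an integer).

1. A_x = 11  [[BA ⟂ BC ⇒ -5/2x+3/2y+20=0] ∩ [|A−(8, 0)|²=34]]
2. A_y = 5  [[BA ⟂ BC ⇒ -5/2x+3/2y+20=0] ∩ [|A−(8, 0)|²=34]]
   so A = (11, 5)

A = (11, 5)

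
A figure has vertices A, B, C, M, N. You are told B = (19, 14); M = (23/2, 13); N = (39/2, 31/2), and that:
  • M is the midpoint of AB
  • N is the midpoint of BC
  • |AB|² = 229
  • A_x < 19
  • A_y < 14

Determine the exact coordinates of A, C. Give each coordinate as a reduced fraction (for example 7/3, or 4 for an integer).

1. A_x = 4  [A = 2·M−B = 2·(23/2, 13)−(19, 14)]
2. A_y = 12  [A = 2·M−B = 2·(23/2, 13)−(19, 14)]
   so A = (4, 12)
3. C_x = 20  [C = 2·N−B = 2·(39/2, 31/2)−(19, 14)]
4. C_y = 17  [C = 2·N−B = 2·(39/2, 31/2)−(19, 14)]
   so C = (20, 17)

A = (4, 12)
C = (20, 17)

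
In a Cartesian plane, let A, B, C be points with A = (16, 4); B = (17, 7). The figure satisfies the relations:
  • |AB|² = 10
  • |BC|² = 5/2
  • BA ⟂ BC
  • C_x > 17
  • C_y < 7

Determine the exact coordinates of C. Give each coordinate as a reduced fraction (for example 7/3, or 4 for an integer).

1. C_x = 37/2  [[BA ⟂ BC ⇒ -1x-3y+38=0] ∩ [|C−(17, 7)|²=5/2]]
2. C_y = 13/2  [[BA ⟂ BC ⇒ -1x-3y+38=0] ∩ [|C−(17, 7)|²=5/2]]
   so C = (37/2, 13/2)

C = (37/2, 13/2)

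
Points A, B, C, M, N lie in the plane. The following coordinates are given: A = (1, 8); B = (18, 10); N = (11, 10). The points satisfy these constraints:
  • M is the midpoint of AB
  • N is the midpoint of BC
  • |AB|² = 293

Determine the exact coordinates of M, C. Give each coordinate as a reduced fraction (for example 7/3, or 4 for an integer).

M = (19/2, 9)
C = (4, 10)

1. M_x = 19/2  [2·M = A+B = (1, 8)+(18, 10)]
2. M_y = 9  [2·M = A+B = (1, 8)+(18, 10)]
   so M = (19/2, 9)
3. C_x = 4  [C = 2·N−B = 2·(11, 10)−(18, 10)]
4. C_y = 10  [C = 2·N−B = 2·(11, 10)−(18, 10)]
   so C = (4, 10)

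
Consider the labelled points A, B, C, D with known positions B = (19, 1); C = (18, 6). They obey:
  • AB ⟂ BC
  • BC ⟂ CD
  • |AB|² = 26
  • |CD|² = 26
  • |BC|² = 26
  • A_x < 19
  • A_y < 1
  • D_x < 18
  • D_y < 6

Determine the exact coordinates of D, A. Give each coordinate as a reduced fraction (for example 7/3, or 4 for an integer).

D = (13, 5)
A = (14, 0)

1. D_x = 13  [[BC ⟂ CD ⇒ -1x+5y-12=0] ∩ [|D−(18, 6)|²=26]]
2. D_y = 5  [[BC ⟂ CD ⇒ -1x+5y-12=0] ∩ [|D−(18, 6)|²=26]]
   so D = (13, 5)
3. A_x = 14  [[AB ⟂ BC ⇒ 1x-5y-14=0] ∩ [|A−(19, 1)|²=26]]
4. A_y = 0  [[AB ⟂ BC ⇒ 1x-5y-14=0] ∩ [|A−(19, 1)|²=26]]
   so A = (14, 0)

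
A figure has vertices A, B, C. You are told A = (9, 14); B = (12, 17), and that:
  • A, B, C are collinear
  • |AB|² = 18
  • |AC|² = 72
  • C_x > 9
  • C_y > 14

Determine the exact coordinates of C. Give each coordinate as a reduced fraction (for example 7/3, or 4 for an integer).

1. C_x = 15  [[A, B, C are collinear ⇒ -3x+3y-15=0] ∩ [|C−(9, 14)|²=72]]
2. C_y = 20  [[A, B, C are collinear ⇒ -3x+3y-15=0] ∩ [|C−(9, 14)|²=72]]
   so C = (15, 20)

C = (15, 20)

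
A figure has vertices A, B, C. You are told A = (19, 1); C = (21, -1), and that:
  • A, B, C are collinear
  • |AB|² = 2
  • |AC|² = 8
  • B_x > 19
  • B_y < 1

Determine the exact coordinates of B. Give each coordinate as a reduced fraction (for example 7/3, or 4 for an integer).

B = (20, 0)

1. B_x = 20  [[A, B, C are collinear ⇒ -2x-2y+40=0] ∩ [|B−(19, 1)|²=2]]
2. B_y = 0  [[A, B, C are collinear ⇒ -2x-2y+40=0] ∩ [|B−(19, 1)|²=2]]
   so B = (20, 0)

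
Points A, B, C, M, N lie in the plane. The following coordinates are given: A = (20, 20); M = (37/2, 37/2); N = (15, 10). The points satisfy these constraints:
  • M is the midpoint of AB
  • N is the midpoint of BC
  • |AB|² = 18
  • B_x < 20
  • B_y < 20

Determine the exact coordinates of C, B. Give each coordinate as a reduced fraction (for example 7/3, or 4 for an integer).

C = (13, 3)
B = (17, 17)

1. B_x = 17  [B = 2·M−A = 2·(37/2, 37/2)−(20, 20)]
2. B_y = 17  [B = 2·M−A = 2·(37/2, 37/2)−(20, 20)]
   so B = (17, 17)
3. C_x = 13  [C = 2·N−B = 2·(15, 10)−(17, 17)]
4. C_y = 3  [C = 2·N−B = 2·(15, 10)−(17, 17)]
   so C = (13, 3)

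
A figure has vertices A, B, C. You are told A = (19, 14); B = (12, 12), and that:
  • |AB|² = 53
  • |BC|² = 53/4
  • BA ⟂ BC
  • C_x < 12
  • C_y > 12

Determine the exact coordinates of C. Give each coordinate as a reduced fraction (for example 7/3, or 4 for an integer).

1. C_x = 11  [[BA ⟂ BC ⇒ 7x+2y-108=0] ∩ [|C−(12, 12)|²=53/4]]
2. C_y = 31/2  [[BA ⟂ BC ⇒ 7x+2y-108=0] ∩ [|C−(12, 12)|²=53/4]]
   so C = (11, 31/2)

C = (11, 31/2)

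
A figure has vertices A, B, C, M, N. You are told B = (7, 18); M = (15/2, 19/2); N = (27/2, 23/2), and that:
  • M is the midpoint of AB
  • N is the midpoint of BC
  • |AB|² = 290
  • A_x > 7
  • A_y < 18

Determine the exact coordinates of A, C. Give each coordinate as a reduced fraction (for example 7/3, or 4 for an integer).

A = (8, 1)
C = (20, 5)

1. A_x = 8  [A = 2·M−B = 2·(15/2, 19/2)−(7, 18)]
2. A_y = 1  [A = 2·M−B = 2·(15/2, 19/2)−(7, 18)]
   so A = (8, 1)
3. C_x = 20  [C = 2·N−B = 2·(27/2, 23/2)−(7, 18)]
4. C_y = 5  [C = 2·N−B = 2·(27/2, 23/2)−(7, 18)]
   so C = (20, 5)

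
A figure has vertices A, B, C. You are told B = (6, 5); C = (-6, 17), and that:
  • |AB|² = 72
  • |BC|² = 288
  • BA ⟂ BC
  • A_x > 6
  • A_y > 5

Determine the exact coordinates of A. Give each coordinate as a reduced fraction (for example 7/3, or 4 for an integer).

1. A_x = 12  [[BA ⟂ BC ⇒ -12x+12y+12=0] ∩ [|A−(6, 5)|²=72]]
2. A_y = 11  [[BA ⟂ BC ⇒ -12x+12y+12=0] ∩ [|A−(6, 5)|²=72]]
   so A = (12, 11)

A = (12, 11)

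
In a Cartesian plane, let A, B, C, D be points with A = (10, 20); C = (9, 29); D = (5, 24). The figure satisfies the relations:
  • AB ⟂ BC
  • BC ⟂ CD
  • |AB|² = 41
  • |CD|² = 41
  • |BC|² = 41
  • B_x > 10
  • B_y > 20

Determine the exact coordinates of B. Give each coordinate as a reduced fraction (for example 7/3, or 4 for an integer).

1. B_x = 14  [[BC ⟂ CD ⇒ 4x+5y-181=0] ∩ [|B−(10, 20)|²=41]]
2. B_y = 25  [[BC ⟂ CD ⇒ 4x+5y-181=0] ∩ [|B−(10, 20)|²=41]]
   so B = (14, 25)

B = (14, 25)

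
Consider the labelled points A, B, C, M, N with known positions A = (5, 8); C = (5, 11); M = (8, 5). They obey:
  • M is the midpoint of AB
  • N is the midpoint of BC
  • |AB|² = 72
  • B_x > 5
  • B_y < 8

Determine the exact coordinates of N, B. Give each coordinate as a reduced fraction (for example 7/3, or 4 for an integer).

1. B_x = 11  [B = 2·M−A = 2·(8, 5)−(5, 8)]
2. B_y = 2  [B = 2·M−A = 2·(8, 5)−(5, 8)]
   so B = (11, 2)
3. N_x = 8  [2·N = B+C = (11, 2)+(5, 11)]
4. N_y = 13/2  [2·N = B+C = (11, 2)+(5, 11)]
   so N = (8, 13/2)

N = (8, 13/2)
B = (11, 2)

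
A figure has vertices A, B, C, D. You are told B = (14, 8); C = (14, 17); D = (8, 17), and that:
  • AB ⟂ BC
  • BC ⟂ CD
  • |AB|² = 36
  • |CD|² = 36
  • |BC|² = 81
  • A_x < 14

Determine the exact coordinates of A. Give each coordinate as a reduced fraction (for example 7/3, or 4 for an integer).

1. A_x = 8  [[AB ⟂ BC ⇒ -9y+72=0] ∩ [|A−(14, 8)|²=36]]
2. A_y = 8  [[AB ⟂ BC ⇒ -9y+72=0] ∩ [|A−(14, 8)|²=36]]
   so A = (8, 8)

A = (8, 8)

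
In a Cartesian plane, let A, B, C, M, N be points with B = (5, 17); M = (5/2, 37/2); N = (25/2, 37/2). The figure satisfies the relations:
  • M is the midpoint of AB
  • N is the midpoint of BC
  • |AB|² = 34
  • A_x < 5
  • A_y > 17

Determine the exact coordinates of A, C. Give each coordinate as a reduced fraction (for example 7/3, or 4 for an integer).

A = (0, 20)
C = (20, 20)

1. A_x = 0  [A = 2·M−B = 2·(5/2, 37/2)−(5, 17)]
2. A_y = 20  [A = 2·M−B = 2·(5/2, 37/2)−(5, 17)]
   so A = (0, 20)
3. C_x = 20  [C = 2·N−B = 2·(25/2, 37/2)−(5, 17)]
4. C_y = 20  [C = 2·N−B = 2·(25/2, 37/2)−(5, 17)]
   so C = (20, 20)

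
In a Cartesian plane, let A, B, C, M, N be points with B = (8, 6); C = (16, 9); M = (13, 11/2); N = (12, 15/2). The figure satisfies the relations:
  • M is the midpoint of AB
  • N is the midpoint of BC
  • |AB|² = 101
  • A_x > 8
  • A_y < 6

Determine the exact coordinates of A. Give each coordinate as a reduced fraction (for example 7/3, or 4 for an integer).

A = (18, 5)

1. A_x = 18  [A = 2·M−B = 2·(13, 11/2)−(8, 6)]
2. A_y = 5  [A = 2·M−B = 2·(13, 11/2)−(8, 6)]
   so A = (18, 5)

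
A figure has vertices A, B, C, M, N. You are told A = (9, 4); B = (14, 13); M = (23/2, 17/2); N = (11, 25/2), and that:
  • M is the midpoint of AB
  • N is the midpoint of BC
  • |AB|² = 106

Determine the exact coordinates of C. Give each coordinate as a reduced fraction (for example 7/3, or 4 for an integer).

C = (8, 12)

1. C_x = 8  [C = 2·N−B = 2·(11, 25/2)−(14, 13)]
2. C_y = 12  [C = 2·N−B = 2·(11, 25/2)−(14, 13)]
   so C = (8, 12)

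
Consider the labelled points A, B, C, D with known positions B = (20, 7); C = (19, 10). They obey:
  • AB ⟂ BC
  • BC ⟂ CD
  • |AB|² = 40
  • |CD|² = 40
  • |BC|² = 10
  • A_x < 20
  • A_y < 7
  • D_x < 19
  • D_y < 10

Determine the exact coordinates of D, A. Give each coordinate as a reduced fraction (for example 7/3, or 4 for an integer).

D = (13, 8)
A = (14, 5)

1. D_x = 13  [[BC ⟂ CD ⇒ -1x+3y-11=0] ∩ [|D−(19, 10)|²=40]]
2. D_y = 8  [[BC ⟂ CD ⇒ -1x+3y-11=0] ∩ [|D−(19, 10)|²=40]]
   so D = (13, 8)
3. A_x = 14  [[AB ⟂ BC ⇒ 1x-3y+1=0] ∩ [|A−(20, 7)|²=40]]
4. A_y = 5  [[AB ⟂ BC ⇒ 1x-3y+1=0] ∩ [|A−(20, 7)|²=40]]
   so A = (14, 5)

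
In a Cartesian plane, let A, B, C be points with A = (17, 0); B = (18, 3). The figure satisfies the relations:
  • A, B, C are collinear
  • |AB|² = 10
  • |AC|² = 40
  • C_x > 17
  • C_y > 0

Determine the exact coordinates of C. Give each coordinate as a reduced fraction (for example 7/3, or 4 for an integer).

1. C_x = 19  [[A, B, C are collinear ⇒ -3x+1y+51=0] ∩ [|C−(17, 0)|²=40]]
2. C_y = 6  [[A, B, C are collinear ⇒ -3x+1y+51=0] ∩ [|C−(17, 0)|²=40]]
   so C = (19, 6)

C = (19, 6)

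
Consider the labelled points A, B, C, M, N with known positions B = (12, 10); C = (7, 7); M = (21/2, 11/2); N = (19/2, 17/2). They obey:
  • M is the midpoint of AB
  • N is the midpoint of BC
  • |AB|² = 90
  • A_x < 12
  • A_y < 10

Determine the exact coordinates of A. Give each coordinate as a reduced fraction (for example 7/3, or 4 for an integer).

1. A_x = 9  [A = 2·M−B = 2·(21/2, 11/2)−(12, 10)]
2. A_y = 1  [A = 2·M−B = 2·(21/2, 11/2)−(12, 10)]
   so A = (9, 1)

A = (9, 1)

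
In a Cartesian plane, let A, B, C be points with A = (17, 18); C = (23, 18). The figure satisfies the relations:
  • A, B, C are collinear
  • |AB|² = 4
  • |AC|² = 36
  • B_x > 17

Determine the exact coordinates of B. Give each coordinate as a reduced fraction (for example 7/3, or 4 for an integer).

B = (19, 18)

1. B_x = 19  [[A, B, C are collinear ⇒ -6y+108=0] ∩ [|B−(17, 18)|²=4]]
2. B_y = 18  [[A, B, C are collinear ⇒ -6y+108=0] ∩ [|B−(17, 18)|²=4]]
   so B = (19, 18)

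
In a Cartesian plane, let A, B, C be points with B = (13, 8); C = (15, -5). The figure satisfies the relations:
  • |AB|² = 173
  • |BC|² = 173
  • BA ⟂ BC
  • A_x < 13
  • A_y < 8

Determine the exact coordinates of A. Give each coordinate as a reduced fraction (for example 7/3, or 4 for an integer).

1. A_x = 0  [[BA ⟂ BC ⇒ 2x-13y+78=0] ∩ [|A−(13, 8)|²=173]]
2. A_y = 6  [[BA ⟂ BC ⇒ 2x-13y+78=0] ∩ [|A−(13, 8)|²=173]]
   so A = (0, 6)

A = (0, 6)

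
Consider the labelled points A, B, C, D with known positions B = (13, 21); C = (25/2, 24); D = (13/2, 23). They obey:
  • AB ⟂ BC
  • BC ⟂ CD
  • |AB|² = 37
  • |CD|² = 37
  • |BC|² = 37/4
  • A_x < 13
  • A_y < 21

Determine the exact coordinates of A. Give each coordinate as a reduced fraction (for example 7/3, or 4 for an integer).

A = (7, 20)

1. A_x = 7  [[AB ⟂ BC ⇒ 1/2x-3y+113/2=0] ∩ [|A−(13, 21)|²=37]]
2. A_y = 20  [[AB ⟂ BC ⇒ 1/2x-3y+113/2=0] ∩ [|A−(13, 21)|²=37]]
   so A = (7, 20)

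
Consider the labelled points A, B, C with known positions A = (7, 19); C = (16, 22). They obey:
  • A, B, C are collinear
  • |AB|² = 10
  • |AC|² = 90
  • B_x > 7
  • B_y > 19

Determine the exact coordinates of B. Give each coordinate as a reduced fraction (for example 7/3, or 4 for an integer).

B = (10, 20)

1. B_x = 10  [[A, B, C are collinear ⇒ 3x-9y+150=0] ∩ [|B−(7, 19)|²=10]]
2. B_y = 20  [[A, B, C are collinear ⇒ 3x-9y+150=0] ∩ [|B−(7, 19)|²=10]]
   so B = (10, 20)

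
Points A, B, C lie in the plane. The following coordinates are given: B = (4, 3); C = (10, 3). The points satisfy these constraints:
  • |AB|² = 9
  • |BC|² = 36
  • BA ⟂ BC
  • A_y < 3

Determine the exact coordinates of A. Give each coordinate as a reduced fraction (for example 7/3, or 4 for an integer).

A = (4, 0)

1. A_x = 4  [[BA ⟂ BC ⇒ 6x-24=0] ∩ [|A−(4, 3)|²=9]]
2. A_y = 0  [[BA ⟂ BC ⇒ 6x-24=0] ∩ [|A−(4, 3)|²=9]]
   so A = (4, 0)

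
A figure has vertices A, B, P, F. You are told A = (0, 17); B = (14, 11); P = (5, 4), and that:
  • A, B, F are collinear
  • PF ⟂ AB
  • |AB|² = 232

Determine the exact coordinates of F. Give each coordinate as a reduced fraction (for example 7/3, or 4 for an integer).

1. F_x = 259/29  [[A, B, F are collinear ⇒ 6x+14y-238=0] ∩ [PF ⟂ AB ⇒ 14x-6y-46=0]]
2. F_y = 382/29  [[A, B, F are collinear ⇒ 6x+14y-238=0] ∩ [PF ⟂ AB ⇒ 14x-6y-46=0]]
   so F = (259/29, 382/29)

F = (259/29, 382/29)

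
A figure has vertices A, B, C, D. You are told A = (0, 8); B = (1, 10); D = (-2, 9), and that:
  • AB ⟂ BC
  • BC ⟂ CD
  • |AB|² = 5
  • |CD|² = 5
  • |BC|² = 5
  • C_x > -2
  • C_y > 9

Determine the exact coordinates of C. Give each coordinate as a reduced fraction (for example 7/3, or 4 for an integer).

1. C_x = -1  [[AB ⟂ BC ⇒ 1x+2y-21=0] ∩ [|C−(-2, 9)|²=5]]
2. C_y = 11  [[AB ⟂ BC ⇒ 1x+2y-21=0] ∩ [|C−(-2, 9)|²=5]]
   so C = (-1, 11)

C = (-1, 11)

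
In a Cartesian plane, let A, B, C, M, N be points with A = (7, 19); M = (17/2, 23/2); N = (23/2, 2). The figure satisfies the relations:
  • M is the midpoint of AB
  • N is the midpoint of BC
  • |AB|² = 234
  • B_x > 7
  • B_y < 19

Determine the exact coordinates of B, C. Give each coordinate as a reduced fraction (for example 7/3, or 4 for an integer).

B = (10, 4)
C = (13, 0)

1. B_x = 10  [B = 2·M−A = 2·(17/2, 23/2)−(7, 19)]
2. B_y = 4  [B = 2·M−A = 2·(17/2, 23/2)−(7, 19)]
   so B = (10, 4)
3. C_x = 13  [C = 2·N−B = 2·(23/2, 2)−(10, 4)]
4. C_y = 0  [C = 2·N−B = 2·(23/2, 2)−(10, 4)]
   so C = (13, 0)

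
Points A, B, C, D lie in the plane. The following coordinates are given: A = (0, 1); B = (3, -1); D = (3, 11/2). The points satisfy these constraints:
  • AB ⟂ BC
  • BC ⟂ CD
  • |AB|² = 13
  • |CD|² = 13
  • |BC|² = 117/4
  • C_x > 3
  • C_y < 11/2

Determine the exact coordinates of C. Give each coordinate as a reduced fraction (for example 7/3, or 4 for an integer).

C = (6, 7/2)

1. C_x = 6  [[AB ⟂ BC ⇒ 3x-2y-11=0] ∩ [|C−(3, 11/2)|²=13]]
2. C_y = 7/2  [[AB ⟂ BC ⇒ 3x-2y-11=0] ∩ [|C−(3, 11/2)|²=13]]
   so C = (6, 7/2)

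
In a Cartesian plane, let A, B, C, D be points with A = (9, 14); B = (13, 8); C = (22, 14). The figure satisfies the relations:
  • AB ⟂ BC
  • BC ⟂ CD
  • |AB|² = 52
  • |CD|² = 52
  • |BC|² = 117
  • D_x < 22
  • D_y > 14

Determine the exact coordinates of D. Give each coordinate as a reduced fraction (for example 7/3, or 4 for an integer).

D = (18, 20)

1. D_x = 18  [[BC ⟂ CD ⇒ 9x+6y-282=0] ∩ [|D−(22, 14)|²=52]]
2. D_y = 20  [[BC ⟂ CD ⇒ 9x+6y-282=0] ∩ [|D−(22, 14)|²=52]]
   so D = (18, 20)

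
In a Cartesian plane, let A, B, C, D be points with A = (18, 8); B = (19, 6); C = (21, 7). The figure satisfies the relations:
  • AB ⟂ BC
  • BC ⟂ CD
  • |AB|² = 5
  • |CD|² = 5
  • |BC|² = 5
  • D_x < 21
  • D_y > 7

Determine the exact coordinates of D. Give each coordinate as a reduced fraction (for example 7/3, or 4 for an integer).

1. D_x = 20  [[BC ⟂ CD ⇒ 2x+1y-49=0] ∩ [|D−(21, 7)|²=5]]
2. D_y = 9  [[BC ⟂ CD ⇒ 2x+1y-49=0] ∩ [|D−(21, 7)|²=5]]
   so D = (20, 9)

D = (20, 9)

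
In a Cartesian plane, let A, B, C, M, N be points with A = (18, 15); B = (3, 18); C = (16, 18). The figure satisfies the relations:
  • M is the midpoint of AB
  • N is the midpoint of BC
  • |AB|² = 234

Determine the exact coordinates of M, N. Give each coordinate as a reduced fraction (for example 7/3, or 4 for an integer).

M = (21/2, 33/2)
N = (19/2, 18)

1. M_x = 21/2  [2·M = A+B = (18, 15)+(3, 18)]
2. M_y = 33/2  [2·M = A+B = (18, 15)+(3, 18)]
   so M = (21/2, 33/2)
3. N_x = 19/2  [2·N = B+C = (3, 18)+(16, 18)]
4. N_y = 18  [2·N = B+C = (3, 18)+(16, 18)]
   so N = (19/2, 18)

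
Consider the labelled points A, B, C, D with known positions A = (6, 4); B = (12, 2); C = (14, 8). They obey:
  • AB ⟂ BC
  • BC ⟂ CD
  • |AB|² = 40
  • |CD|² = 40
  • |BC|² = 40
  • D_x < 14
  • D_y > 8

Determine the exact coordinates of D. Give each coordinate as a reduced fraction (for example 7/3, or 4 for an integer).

D = (8, 10)

1. D_x = 8  [[BC ⟂ CD ⇒ 2x+6y-76=0] ∩ [|D−(14, 8)|²=40]]
2. D_y = 10  [[BC ⟂ CD ⇒ 2x+6y-76=0] ∩ [|D−(14, 8)|²=40]]
   so D = (8, 10)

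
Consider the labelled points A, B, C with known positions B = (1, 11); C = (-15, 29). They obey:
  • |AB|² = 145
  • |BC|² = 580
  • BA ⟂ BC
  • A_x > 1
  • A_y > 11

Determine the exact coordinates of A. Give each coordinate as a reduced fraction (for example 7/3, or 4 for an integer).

1. A_x = 10  [[BA ⟂ BC ⇒ -16x+18y-182=0] ∩ [|A−(1, 11)|²=145]]
2. A_y = 19  [[BA ⟂ BC ⇒ -16x+18y-182=0] ∩ [|A−(1, 11)|²=145]]
   so A = (10, 19)

A = (10, 19)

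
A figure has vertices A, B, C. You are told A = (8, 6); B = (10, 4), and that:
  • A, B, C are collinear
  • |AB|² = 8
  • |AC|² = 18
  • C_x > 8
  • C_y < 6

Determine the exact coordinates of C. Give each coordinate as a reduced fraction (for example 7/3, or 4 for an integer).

C = (11, 3)

1. C_x = 11  [[A, B, C are collinear ⇒ 2x+2y-28=0] ∩ [|C−(8, 6)|²=18]]
2. C_y = 3  [[A, B, C are collinear ⇒ 2x+2y-28=0] ∩ [|C−(8, 6)|²=18]]
   so C = (11, 3)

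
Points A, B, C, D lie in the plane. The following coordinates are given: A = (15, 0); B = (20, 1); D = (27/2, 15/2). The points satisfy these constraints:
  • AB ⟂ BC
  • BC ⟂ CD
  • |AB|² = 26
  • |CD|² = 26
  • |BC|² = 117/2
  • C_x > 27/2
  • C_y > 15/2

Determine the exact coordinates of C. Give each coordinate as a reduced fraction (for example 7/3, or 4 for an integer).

1. C_x = 37/2  [[AB ⟂ BC ⇒ 5x+1y-101=0] ∩ [|C−(27/2, 15/2)|²=26]]
2. C_y = 17/2  [[AB ⟂ BC ⇒ 5x+1y-101=0] ∩ [|C−(27/2, 15/2)|²=26]]
   so C = (37/2, 17/2)

C = (37/2, 17/2)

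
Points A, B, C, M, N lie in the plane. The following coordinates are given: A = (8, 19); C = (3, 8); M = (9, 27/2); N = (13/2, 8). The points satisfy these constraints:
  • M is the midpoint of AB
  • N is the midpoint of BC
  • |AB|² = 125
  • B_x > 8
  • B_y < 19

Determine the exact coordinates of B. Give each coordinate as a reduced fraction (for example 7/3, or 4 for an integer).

1. B_x = 10  [B = 2·M−A = 2·(9, 27/2)−(8, 19)]
2. B_y = 8  [B = 2·M−A = 2·(9, 27/2)−(8, 19)]
   so B = (10, 8)

B = (10, 8)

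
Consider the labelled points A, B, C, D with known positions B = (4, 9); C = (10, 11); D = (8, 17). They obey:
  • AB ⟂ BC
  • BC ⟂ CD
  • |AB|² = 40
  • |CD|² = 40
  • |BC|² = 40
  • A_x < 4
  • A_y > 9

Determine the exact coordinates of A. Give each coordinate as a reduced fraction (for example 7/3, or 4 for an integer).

1. A_x = 2  [[AB ⟂ BC ⇒ -6x-2y+42=0] ∩ [|A−(4, 9)|²=40]]
2. A_y = 15  [[AB ⟂ BC ⇒ -6x-2y+42=0] ∩ [|A−(4, 9)|²=40]]
   so A = (2, 15)

A = (2, 15)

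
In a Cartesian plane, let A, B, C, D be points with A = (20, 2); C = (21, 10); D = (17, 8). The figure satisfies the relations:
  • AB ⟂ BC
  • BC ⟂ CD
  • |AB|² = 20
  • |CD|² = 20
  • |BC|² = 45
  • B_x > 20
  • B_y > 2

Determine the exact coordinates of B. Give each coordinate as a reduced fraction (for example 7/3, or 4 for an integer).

1. B_x = 24  [[BC ⟂ CD ⇒ 4x+2y-104=0] ∩ [|B−(20, 2)|²=20]]
2. B_y = 4  [[BC ⟂ CD ⇒ 4x+2y-104=0] ∩ [|B−(20, 2)|²=20]]
   so B = (24, 4)

B = (24, 4)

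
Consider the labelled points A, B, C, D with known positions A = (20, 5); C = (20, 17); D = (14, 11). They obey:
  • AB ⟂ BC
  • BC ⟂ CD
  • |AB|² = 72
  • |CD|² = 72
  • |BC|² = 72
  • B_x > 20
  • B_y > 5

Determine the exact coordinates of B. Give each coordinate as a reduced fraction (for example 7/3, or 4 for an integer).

1. B_x = 26  [[BC ⟂ CD ⇒ 6x+6y-222=0] ∩ [|B−(20, 5)|²=72]]
2. B_y = 11  [[BC ⟂ CD ⇒ 6x+6y-222=0] ∩ [|B−(20, 5)|²=72]]
   so B = (26, 11)

B = (26, 11)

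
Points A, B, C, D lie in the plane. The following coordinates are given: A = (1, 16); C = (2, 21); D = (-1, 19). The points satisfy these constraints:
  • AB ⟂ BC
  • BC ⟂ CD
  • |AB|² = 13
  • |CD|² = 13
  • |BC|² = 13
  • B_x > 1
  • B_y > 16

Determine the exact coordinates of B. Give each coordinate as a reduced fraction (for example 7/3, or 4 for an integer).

1. B_x = 4  [[BC ⟂ CD ⇒ 3x+2y-48=0] ∩ [|B−(1, 16)|²=13]]
2. B_y = 18  [[BC ⟂ CD ⇒ 3x+2y-48=0] ∩ [|B−(1, 16)|²=13]]
   so B = (4, 18)

B = (4, 18)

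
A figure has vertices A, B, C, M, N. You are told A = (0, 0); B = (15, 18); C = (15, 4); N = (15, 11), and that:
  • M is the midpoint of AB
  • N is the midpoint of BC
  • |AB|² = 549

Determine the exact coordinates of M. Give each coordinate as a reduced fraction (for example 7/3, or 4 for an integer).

1. M_x = 15/2  [2·M = A+B = (0, 0)+(15, 18)]
2. M_y = 9  [2·M = A+B = (0, 0)+(15, 18)]
   so M = (15/2, 9)

M = (15/2, 9)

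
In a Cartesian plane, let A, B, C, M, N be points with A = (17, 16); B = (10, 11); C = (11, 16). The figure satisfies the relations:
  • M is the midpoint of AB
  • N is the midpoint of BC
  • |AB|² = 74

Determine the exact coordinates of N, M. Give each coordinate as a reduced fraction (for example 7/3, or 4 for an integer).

1. M_x = 27/2  [2·M = A+B = (17, 16)+(10, 11)]
2. M_y = 27/2  [2·M = A+B = (17, 16)+(10, 11)]
   so M = (27/2, 27/2)
3. N_x = 21/2  [2·N = B+C = (10, 11)+(11, 16)]
4. N_y = 27/2  [2·N = B+C = (10, 11)+(11, 16)]
   so N = (21/2, 27/2)

N = (21/2, 27/2)
M = (27/2, 27/2)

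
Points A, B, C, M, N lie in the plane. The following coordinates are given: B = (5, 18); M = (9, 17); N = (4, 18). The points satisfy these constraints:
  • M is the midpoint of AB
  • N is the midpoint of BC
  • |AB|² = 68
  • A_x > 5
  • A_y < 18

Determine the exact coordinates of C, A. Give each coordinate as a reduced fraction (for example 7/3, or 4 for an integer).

1. A_x = 13  [A = 2·M−B = 2·(9, 17)−(5, 18)]
2. A_y = 16  [A = 2·M−B = 2·(9, 17)−(5, 18)]
   so A = (13, 16)
3. C_x = 3  [C = 2·N−B = 2·(4, 18)−(5, 18)]
4. C_y = 18  [C = 2·N−B = 2·(4, 18)−(5, 18)]
   so C = (3, 18)

C = (3, 18)
A = (13, 16)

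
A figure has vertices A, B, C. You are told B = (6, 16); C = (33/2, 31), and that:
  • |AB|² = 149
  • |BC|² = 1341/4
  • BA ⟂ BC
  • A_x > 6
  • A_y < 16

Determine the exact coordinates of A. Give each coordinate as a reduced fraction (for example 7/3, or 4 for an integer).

A = (16, 9)

1. A_x = 16  [[BA ⟂ BC ⇒ 21/2x+15y-303=0] ∩ [|A−(6, 16)|²=149]]
2. A_y = 9  [[BA ⟂ BC ⇒ 21/2x+15y-303=0] ∩ [|A−(6, 16)|²=149]]
   so A = (16, 9)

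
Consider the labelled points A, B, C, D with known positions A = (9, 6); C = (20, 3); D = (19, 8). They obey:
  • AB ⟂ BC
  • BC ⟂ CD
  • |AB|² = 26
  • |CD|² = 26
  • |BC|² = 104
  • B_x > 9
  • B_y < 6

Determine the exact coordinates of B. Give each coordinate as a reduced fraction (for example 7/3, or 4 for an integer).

B = (10, 1)

1. B_x = 10  [[BC ⟂ CD ⇒ 1x-5y-5=0] ∩ [|B−(9, 6)|²=26]]
2. B_y = 1  [[BC ⟂ CD ⇒ 1x-5y-5=0] ∩ [|B−(9, 6)|²=26]]
   so B = (10, 1)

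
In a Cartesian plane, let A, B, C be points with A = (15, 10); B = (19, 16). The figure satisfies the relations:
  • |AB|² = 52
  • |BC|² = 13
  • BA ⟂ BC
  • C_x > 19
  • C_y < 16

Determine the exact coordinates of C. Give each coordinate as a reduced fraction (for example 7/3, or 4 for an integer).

C = (22, 14)

1. C_x = 22  [[BA ⟂ BC ⇒ -4x-6y+172=0] ∩ [|C−(19, 16)|²=13]]
2. C_y = 14  [[BA ⟂ BC ⇒ -4x-6y+172=0] ∩ [|C−(19, 16)|²=13]]
   so C = (22, 14)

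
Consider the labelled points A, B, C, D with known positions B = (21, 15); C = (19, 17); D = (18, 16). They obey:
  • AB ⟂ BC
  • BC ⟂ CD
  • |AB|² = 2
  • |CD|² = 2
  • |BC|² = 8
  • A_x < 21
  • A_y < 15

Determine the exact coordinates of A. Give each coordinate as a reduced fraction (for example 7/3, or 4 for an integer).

1. A_x = 20  [[AB ⟂ BC ⇒ 2x-2y-12=0] ∩ [|A−(21, 15)|²=2]]
2. A_y = 14  [[AB ⟂ BC ⇒ 2x-2y-12=0] ∩ [|A−(21, 15)|²=2]]
   so A = (20, 14)

A = (20, 14)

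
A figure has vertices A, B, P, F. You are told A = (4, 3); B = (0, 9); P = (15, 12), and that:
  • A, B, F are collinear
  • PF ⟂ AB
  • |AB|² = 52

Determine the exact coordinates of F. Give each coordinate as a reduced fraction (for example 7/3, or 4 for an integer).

1. F_x = 42/13  [[A, B, F are collinear ⇒ -6x-4y+36=0] ∩ [PF ⟂ AB ⇒ -4x+6y-12=0]]
2. F_y = 54/13  [[A, B, F are collinear ⇒ -6x-4y+36=0] ∩ [PF ⟂ AB ⇒ -4x+6y-12=0]]
   so F = (42/13, 54/13)

F = (42/13, 54/13)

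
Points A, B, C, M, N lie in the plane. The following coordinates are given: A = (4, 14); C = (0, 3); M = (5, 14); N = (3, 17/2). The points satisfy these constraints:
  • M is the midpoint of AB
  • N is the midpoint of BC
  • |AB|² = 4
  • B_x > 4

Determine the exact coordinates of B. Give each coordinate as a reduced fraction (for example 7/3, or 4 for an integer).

1. B_x = 6  [B = 2·M−A = 2·(5, 14)−(4, 14)]
2. B_y = 14  [B = 2·M−A = 2·(5, 14)−(4, 14)]
   so B = (6, 14)

B = (6, 14)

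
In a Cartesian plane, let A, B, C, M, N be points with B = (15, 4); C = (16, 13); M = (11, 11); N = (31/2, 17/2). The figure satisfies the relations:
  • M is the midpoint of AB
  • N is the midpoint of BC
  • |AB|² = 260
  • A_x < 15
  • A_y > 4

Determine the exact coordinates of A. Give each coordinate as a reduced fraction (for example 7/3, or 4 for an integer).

1. A_x = 7  [A = 2·M−B = 2·(11, 11)−(15, 4)]
2. A_y = 18  [A = 2·M−B = 2·(11, 11)−(15, 4)]
   so A = (7, 18)

A = (7, 18)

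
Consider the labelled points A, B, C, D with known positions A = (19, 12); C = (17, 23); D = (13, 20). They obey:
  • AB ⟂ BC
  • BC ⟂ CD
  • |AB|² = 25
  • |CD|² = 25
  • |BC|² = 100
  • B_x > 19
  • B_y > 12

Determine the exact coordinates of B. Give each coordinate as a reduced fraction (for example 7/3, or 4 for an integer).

B = (23, 15)

1. B_x = 23  [[BC ⟂ CD ⇒ 4x+3y-137=0] ∩ [|B−(19, 12)|²=25]]
2. B_y = 15  [[BC ⟂ CD ⇒ 4x+3y-137=0] ∩ [|B−(19, 12)|²=25]]
   so B = (23, 15)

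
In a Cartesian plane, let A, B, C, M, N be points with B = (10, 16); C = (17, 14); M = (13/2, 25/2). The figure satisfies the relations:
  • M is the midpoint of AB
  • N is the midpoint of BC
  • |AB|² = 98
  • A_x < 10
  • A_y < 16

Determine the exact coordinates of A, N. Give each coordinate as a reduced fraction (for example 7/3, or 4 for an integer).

1. A_x = 3  [A = 2·M−B = 2·(13/2, 25/2)−(10, 16)]
2. A_y = 9  [A = 2·M−B = 2·(13/2, 25/2)−(10, 16)]
   so A = (3, 9)
3. N_x = 27/2  [2·N = B+C = (10, 16)+(17, 14)]
4. N_y = 15  [2·N = B+C = (10, 16)+(17, 14)]
   so N = (27/2, 15)

A = (3, 9)
N = (27/2, 15)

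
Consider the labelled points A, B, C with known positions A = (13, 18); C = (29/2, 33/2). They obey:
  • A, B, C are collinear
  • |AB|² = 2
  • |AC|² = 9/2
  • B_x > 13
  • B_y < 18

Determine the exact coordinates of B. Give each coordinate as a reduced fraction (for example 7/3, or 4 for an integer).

1. B_x = 14  [[A, B, C are collinear ⇒ -3/2x-3/2y+93/2=0] ∩ [|B−(13, 18)|²=2]]
2. B_y = 17  [[A, B, C are collinear ⇒ -3/2x-3/2y+93/2=0] ∩ [|B−(13, 18)|²=2]]
   so B = (14, 17)

B = (14, 17)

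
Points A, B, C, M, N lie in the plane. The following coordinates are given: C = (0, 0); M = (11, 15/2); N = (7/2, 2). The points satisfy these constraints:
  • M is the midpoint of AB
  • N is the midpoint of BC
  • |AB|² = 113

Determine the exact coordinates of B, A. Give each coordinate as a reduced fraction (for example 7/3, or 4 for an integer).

B = (7, 4)
A = (15, 11)

1. B_x = 7  [B = 2·N−C = 2·(7/2, 2)−(0, 0)]
2. B_y = 4  [B = 2·N−C = 2·(7/2, 2)−(0, 0)]
   so B = (7, 4)
3. A_x = 15  [A = 2·M−B = 2·(11, 15/2)−(7, 4)]
4. A_y = 11  [A = 2·M−B = 2·(11, 15/2)−(7, 4)]
   so A = (15, 11)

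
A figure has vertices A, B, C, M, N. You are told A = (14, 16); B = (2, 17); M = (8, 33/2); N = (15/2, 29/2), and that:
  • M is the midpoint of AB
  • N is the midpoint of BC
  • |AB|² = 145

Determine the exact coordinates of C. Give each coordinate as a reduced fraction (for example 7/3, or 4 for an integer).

C = (13, 12)

1. C_x = 13  [C = 2·N−B = 2·(15/2, 29/2)−(2, 17)]
2. C_y = 12  [C = 2·N−B = 2·(15/2, 29/2)−(2, 17)]
   so C = (13, 12)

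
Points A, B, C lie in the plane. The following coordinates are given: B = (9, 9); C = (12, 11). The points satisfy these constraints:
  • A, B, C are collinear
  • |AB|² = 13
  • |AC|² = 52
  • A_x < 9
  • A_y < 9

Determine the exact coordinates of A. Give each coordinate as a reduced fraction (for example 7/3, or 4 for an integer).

A = (6, 7)

1. A_x = 6  [[A, B, C are collinear ⇒ -2x+3y-9=0] ∩ [|A−(9, 9)|²=13]]
2. A_y = 7  [[A, B, C are collinear ⇒ -2x+3y-9=0] ∩ [|A−(9, 9)|²=13]]
   so A = (6, 7)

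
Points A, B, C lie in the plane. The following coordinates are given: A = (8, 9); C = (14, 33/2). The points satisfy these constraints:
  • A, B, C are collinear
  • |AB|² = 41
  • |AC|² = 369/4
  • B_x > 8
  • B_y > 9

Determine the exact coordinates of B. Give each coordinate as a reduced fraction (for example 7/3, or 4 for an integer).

1. B_x = 12  [[A, B, C are collinear ⇒ 15/2x-6y-6=0] ∩ [|B−(8, 9)|²=41]]
2. B_y = 14  [[A, B, C are collinear ⇒ 15/2x-6y-6=0] ∩ [|B−(8, 9)|²=41]]
   so B = (12, 14)

B = (12, 14)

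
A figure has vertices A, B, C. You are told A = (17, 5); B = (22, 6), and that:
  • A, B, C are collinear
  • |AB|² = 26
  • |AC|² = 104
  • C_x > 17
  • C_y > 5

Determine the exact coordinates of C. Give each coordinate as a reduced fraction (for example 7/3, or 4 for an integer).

C = (27, 7)

1. C_x = 27  [[A, B, C are collinear ⇒ -1x+5y-8=0] ∩ [|C−(17, 5)|²=104]]
2. C_y = 7  [[A, B, C are collinear ⇒ -1x+5y-8=0] ∩ [|C−(17, 5)|²=104]]
   so C = (27, 7)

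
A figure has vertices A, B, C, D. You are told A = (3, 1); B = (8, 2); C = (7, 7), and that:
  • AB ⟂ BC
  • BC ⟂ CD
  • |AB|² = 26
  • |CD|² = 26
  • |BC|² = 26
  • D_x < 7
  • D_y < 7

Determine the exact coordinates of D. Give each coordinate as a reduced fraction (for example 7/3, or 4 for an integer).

D = (2, 6)

1. D_x = 2  [[BC ⟂ CD ⇒ -1x+5y-28=0] ∩ [|D−(7, 7)|²=26]]
2. D_y = 6  [[BC ⟂ CD ⇒ -1x+5y-28=0] ∩ [|D−(7, 7)|²=26]]
   so D = (2, 6)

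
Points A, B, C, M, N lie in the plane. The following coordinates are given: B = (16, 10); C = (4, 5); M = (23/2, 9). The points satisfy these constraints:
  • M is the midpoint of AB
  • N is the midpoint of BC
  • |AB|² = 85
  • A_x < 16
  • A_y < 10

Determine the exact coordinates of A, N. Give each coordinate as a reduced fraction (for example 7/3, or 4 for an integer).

A = (7, 8)
N = (10, 15/2)

1. A_x = 7  [A = 2·M−B = 2·(23/2, 9)−(16, 10)]
2. A_y = 8  [A = 2·M−B = 2·(23/2, 9)−(16, 10)]
   so A = (7, 8)
3. N_x = 10  [2·N = B+C = (16, 10)+(4, 5)]
4. N_y = 15/2  [2·N = B+C = (16, 10)+(4, 5)]
   so N = (10, 15/2)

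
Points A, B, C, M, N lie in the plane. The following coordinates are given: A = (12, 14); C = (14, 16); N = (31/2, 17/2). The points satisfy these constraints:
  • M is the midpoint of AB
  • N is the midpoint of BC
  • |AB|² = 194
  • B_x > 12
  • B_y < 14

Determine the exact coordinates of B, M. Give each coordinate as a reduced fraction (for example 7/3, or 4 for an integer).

B = (17, 1)
M = (29/2, 15/2)

1. B_x = 17  [B = 2·N−C = 2·(31/2, 17/2)−(14, 16)]
2. B_y = 1  [B = 2·N−C = 2·(31/2, 17/2)−(14, 16)]
   so B = (17, 1)
3. M_x = 29/2  [2·M = A+B = (12, 14)+(17, 1)]
4. M_y = 15/2  [2·M = A+B = (12, 14)+(17, 1)]
   so M = (29/2, 15/2)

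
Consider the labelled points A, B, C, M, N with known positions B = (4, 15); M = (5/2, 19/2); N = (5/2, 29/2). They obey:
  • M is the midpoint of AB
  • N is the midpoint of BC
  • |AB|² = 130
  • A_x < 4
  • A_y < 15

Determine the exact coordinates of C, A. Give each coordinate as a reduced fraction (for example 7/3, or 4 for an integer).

C = (1, 14)
A = (1, 4)

1. A_x = 1  [A = 2·M−B = 2·(5/2, 19/2)−(4, 15)]
2. A_y = 4  [A = 2·M−B = 2·(5/2, 19/2)−(4, 15)]
   so A = (1, 4)
3. C_x = 1  [C = 2·N−B = 2·(5/2, 29/2)−(4, 15)]
4. C_y = 14  [C = 2·N−B = 2·(5/2, 29/2)−(4, 15)]
   so C = (1, 14)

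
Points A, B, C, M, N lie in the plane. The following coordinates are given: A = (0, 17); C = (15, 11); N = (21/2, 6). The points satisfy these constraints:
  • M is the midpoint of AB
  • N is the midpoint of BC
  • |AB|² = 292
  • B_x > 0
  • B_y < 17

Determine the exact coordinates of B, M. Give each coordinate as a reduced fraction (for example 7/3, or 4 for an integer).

1. B_x = 6  [B = 2·N−C = 2·(21/2, 6)−(15, 11)]
2. B_y = 1  [B = 2·N−C = 2·(21/2, 6)−(15, 11)]
   so B = (6, 1)
3. M_x = 3  [2·M = A+B = (0, 17)+(6, 1)]
4. M_y = 9  [2·M = A+B = (0, 17)+(6, 1)]
   so M = (3, 9)

B = (6, 1)
M = (3, 9)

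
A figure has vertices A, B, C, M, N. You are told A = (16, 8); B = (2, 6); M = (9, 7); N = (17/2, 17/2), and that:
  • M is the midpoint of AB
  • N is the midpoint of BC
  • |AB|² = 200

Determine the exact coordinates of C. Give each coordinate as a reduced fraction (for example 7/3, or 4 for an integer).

1. C_x = 15  [C = 2·N−B = 2·(17/2, 17/2)−(2, 6)]
2. C_y = 11  [C = 2·N−B = 2·(17/2, 17/2)−(2, 6)]
   so C = (15, 11)

C = (15, 11)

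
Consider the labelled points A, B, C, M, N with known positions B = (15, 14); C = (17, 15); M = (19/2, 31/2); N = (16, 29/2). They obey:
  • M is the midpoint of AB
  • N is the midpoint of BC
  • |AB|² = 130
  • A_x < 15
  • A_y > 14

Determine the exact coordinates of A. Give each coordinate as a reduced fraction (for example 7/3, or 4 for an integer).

1. A_x = 4  [A = 2·M−B = 2·(19/2, 31/2)−(15, 14)]
2. A_y = 17  [A = 2·M−B = 2·(19/2, 31/2)−(15, 14)]
   so A = (4, 17)

A = (4, 17)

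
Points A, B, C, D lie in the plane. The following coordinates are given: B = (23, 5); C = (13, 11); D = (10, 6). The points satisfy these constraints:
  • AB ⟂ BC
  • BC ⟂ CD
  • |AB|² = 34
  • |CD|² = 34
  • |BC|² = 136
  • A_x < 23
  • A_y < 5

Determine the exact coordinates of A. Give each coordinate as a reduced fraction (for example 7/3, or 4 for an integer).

A = (20, 0)

1. A_x = 20  [[AB ⟂ BC ⇒ 10x-6y-200=0] ∩ [|A−(23, 5)|²=34]]
2. A_y = 0  [[AB ⟂ BC ⇒ 10x-6y-200=0] ∩ [|A−(23, 5)|²=34]]
   so A = (20, 0)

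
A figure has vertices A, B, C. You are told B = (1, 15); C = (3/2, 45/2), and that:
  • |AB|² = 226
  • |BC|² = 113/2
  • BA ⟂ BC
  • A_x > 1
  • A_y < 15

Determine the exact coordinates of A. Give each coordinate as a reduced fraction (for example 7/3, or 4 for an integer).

A = (16, 14)

1. A_x = 16  [[BA ⟂ BC ⇒ 1/2x+15/2y-113=0] ∩ [|A−(1, 15)|²=226]]
2. A_y = 14  [[BA ⟂ BC ⇒ 1/2x+15/2y-113=0] ∩ [|A−(1, 15)|²=226]]
   so A = (16, 14)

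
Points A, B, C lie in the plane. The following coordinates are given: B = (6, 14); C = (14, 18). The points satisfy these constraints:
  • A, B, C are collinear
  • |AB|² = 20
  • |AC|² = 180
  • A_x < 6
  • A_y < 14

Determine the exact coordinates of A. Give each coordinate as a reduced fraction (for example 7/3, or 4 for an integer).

A = (2, 12)

1. A_x = 2  [[A, B, C are collinear ⇒ -4x+8y-88=0] ∩ [|A−(6, 14)|²=20]]
2. A_y = 12  [[A, B, C are collinear ⇒ -4x+8y-88=0] ∩ [|A−(6, 14)|²=20]]
   so A = (2, 12)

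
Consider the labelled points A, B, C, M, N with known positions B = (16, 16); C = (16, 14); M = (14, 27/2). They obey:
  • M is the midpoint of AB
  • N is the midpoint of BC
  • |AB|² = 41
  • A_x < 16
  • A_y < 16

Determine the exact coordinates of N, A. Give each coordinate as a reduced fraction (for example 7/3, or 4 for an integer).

1. A_x = 12  [A = 2·M−B = 2·(14, 27/2)−(16, 16)]
2. A_y = 11  [A = 2·M−B = 2·(14, 27/2)−(16, 16)]
   so A = (12, 11)
3. N_x = 16  [2·N = B+C = (16, 16)+(16, 14)]
4. N_y = 15  [2·N = B+C = (16, 16)+(16, 14)]
   so N = (16, 15)

N = (16, 15)
A = (12, 11)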